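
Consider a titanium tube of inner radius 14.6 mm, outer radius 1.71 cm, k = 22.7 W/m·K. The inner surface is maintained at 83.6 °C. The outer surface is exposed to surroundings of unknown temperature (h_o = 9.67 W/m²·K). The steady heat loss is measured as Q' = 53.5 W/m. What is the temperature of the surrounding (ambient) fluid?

T_out = 32.0 °C

Sum the resistances:
  R'_titanium = ln(0.0171/0.0146)/(2πk) = 0.1581/(2π·22.7) = 0.001108 m·K/W
  R'_conv,out = 1/(2πr h) = 1/(2π·0.0171·9.67) = 0.9625 m·K/W
ΣR = 0.9636 m·K/W
ΔT = Q'·ΣR = 53.5 × 0.9636 = 51.55 K
Heat flows outward, so T_out = T_in − ΔT = 83.6 − 51.55 = 32.0 °C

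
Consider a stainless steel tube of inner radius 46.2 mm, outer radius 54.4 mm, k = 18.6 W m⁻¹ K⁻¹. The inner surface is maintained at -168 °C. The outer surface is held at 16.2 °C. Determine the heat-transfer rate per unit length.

Q' = 2πk·ΔT/ln(r₂/r₁) = 2π × 18.6 × 184.2 / ln(0.0544/0.0462) = 1.32×10^5 W/m

Q' = 132 kW/m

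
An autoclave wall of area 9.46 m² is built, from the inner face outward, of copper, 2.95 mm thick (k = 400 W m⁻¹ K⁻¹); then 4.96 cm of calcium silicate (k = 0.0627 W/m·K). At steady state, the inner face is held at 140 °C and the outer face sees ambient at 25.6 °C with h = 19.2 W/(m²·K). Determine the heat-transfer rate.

Q = 1280 W

Resistance network (inner→outer):
  R_copper = L/(kA) = 0.00295/(400·9.46) = 7.796×10^-7 K/W
  R_calcium silicate = L/(kA) = 0.0496/(0.0627·9.46) = 0.08362 K/W
  R_conv,out = 1/(hA) = 1/(19.2·9.46) = 0.005506 K/W
ΣR = 7.796×10^-7 + 0.08362 + 0.005506 = 0.08913 K/W
Q = ΔT/ΣR = (140 °C − 25.6 °C)/0.08913 = 1280 W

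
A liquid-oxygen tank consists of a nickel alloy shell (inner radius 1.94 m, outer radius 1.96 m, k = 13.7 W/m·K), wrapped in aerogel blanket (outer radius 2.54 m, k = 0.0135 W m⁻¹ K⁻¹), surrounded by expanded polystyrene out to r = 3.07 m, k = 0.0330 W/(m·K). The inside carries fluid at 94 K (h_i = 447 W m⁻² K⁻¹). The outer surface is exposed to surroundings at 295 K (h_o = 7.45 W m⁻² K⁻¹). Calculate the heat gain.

Q = 236 W

Treat each layer as a resistance in series:
  R_conv,in = 1/(4πr²h) = 1/(4π·1.94²·447) = 4.730×10^-5 K/W
  R_nickel alloy = (1/1.94 − 1/1.96)/(4πk) = 0.005260/(4π·13.7) = 3.055×10^-5 K/W
  R_aerogel blanket = (1/1.96 − 1/2.54)/(4πk) = 0.1165/(4π·0.0135) = 0.6867 K/W
  R_expanded polystyrene = (1/2.54 − 1/3.07)/(4πk) = 0.06797/(4π·0.0330) = 0.1639 K/W
  R_conv,out = 1/(4πr²h) = 1/(4π·3.07²·7.45) = 0.001133 K/W
ΣR = 4.730×10^-5 + 3.055×10^-5 + 0.6867 + 0.1639 + 0.001133 = 0.8518 K/W
Q = ΔT/ΣR = (94 K − 295 K)/0.8518 = -236 W
(Negative Q ⇒ heat flows inward; heat gain = 236 W.)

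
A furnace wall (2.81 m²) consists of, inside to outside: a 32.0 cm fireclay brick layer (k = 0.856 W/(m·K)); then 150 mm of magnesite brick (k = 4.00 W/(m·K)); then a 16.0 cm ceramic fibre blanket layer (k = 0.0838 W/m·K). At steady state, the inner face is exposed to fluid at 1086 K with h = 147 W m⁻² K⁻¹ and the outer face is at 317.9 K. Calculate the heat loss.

Q = 927 W

Resistance network (inner→outer):
  R_conv,in = 1/(hA) = 1/(147·2.81) = 0.002421 K/W
  R_fireclay brick = L/(kA) = 0.320/(0.856·2.81) = 0.1330 K/W
  R_magnesite brick = L/(kA) = 0.150/(4.00·2.81) = 0.01335 K/W
  R_ceramic fibre blanket = L/(kA) = 0.160/(0.0838·2.81) = 0.6795 K/W
ΣR = 0.002421 + 0.1330 + 0.01335 + 0.6795 = 0.8283 K/W
Q = ΔT/ΣR = (1086 K − 317.9 K)/0.8283 = 927 W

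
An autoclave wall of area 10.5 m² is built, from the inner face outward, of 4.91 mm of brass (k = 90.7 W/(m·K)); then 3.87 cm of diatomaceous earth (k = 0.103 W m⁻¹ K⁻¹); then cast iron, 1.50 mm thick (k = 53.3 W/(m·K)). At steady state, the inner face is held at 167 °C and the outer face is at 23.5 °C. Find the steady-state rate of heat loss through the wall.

Q = 4.01 kW

Series thermal resistances, inner to outer:
  R_brass = L/(kA) = 0.00491/(90.7·10.5) = 5.156×10^-6 K/W
  R_diatomaceous earth = L/(kA) = 0.0387/(0.103·10.5) = 0.03578 K/W
  R_cast iron = L/(kA) = 0.00150/(53.3·10.5) = 2.680×10^-6 K/W
ΣR = 5.156×10^-6 + 0.03578 + 2.680×10^-6 = 0.03579 K/W
Q = ΔT/ΣR = (167 °C − 23.5 °C)/0.03579 = 4010 W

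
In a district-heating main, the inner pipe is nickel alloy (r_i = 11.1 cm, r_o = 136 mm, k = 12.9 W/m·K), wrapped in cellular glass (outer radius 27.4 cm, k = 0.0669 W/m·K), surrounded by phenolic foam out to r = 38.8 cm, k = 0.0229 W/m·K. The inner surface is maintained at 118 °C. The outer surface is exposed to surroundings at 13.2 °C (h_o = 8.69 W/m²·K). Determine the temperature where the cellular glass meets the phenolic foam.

T = 75.7 °C

Treat each layer as a resistance in series:
  R'_nickel alloy = ln(0.136/0.111)/(2πk) = 0.2031/(2π·12.9) = 0.002506 m·K/W
  R'_cellular glass = ln(0.274/0.136)/(2πk) = 0.7005/(2π·0.0669) = 1.666 m·K/W
  R'_phenolic foam = ln(0.388/0.274)/(2πk) = 0.3479/(2π·0.0229) = 2.418 m·K/W
  R'_conv,out = 1/(2πr h) = 1/(2π·0.388·8.69) = 0.04720 m·K/W
ΣR = 0.002506 + 1.666 + 2.418 + 0.04720 = 4.134 m·K/W
Q' = ΔT/ΣR = (118 °C − 13.2 °C)/4.134 = 25.35 W/m
From the inner boundary to the cellular glass/phenolic foam interface, ΣR_partial = 1.669 m·K/W.
T_interface = T_in − Q'·ΣR_partial = 118 °C − (25.35)(1.669) = 75.7 °C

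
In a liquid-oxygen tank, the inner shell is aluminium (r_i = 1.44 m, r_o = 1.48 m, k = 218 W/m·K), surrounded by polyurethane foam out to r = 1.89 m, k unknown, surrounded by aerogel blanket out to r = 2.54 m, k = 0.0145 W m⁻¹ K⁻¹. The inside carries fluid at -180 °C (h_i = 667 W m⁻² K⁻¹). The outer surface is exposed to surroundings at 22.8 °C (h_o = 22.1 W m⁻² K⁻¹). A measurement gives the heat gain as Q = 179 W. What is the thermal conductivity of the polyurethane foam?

k = 0.0300 W/m·K

ΣR = ΔT/Q = |-180 − 22.8|/179 = 1.133 K/W
Known resistances:
  R_conv,in = 1/(4πr²h) = 1/(4π·1.44²·667) = 5.754×10^-5 K/W
  R_aluminium = (1/1.44 − 1/1.48)/(4πk) = 0.01877/(4π·218) = 6.851×10^-6 K/W
  R_aerogel blanket = (1/1.89 − 1/2.54)/(4πk) = 0.1354/(4π·0.0145) = 0.7431 K/W
  R_conv,out = 1/(4πr²h) = 1/(4π·2.54²·22.1) = 5.581×10^-4 K/W
R_polyurethane foam = ΣR − ΣR_known = 1.133 − 0.7437 = 0.3893 K/W
(1/r₁−1/r₂)/(4πk) = 0.3893 ⇒ k = 0.1466/(4π·0.3893) = 0.0300 W/m·K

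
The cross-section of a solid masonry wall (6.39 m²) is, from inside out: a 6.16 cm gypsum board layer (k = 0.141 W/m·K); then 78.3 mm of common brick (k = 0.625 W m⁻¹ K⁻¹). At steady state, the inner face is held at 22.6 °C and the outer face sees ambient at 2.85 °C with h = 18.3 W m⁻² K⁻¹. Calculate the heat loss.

Series thermal resistances, inner to outer:
  R_gypsum board = L/(kA) = 0.0616/(0.141·6.39) = 0.06837 K/W
  R_common brick = L/(kA) = 0.0783/(0.625·6.39) = 0.01961 K/W
  R_conv,out = 1/(hA) = 1/(18.3·6.39) = 0.008552 K/W
ΣR = 0.06837 + 0.01961 + 0.008552 = 0.09653 K/W
Q = ΔT/ΣR = (22.6 °C − 2.85 °C)/0.09653 = 205 W

Q = 205 W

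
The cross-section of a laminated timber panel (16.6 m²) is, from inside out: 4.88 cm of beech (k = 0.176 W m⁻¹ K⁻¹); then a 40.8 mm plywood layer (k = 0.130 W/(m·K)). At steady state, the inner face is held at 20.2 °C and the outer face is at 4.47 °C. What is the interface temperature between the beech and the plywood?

Series thermal resistances, inner to outer:
  R_beech = L/(kA) = 0.0488/(0.176·16.6) = 0.01670 K/W
  R_plywood = L/(kA) = 0.0408/(0.130·16.6) = 0.01891 K/W
ΣR = 0.01670 + 0.01891 = 0.03561 K/W
Q = ΔT/ΣR = (20.2 °C − 4.47 °C)/0.03561 = 441.7 W
From the inner boundary to the beech/plywood interface, ΣR_partial = 0.01670 K/W.
T_interface = T_in − Q·ΣR_partial = 20.2 °C − (441.7)(0.01670) = 12.8 °C

T = 12.8 °C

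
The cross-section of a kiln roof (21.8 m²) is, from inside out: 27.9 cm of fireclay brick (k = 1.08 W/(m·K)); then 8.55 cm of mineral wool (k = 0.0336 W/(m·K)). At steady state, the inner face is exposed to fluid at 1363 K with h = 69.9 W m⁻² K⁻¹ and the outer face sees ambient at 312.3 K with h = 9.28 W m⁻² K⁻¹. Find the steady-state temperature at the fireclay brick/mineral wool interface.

Treat each layer as a resistance in series:
  R_conv,in = 1/(hA) = 1/(69.9·21.8) = 6.562×10^-4 K/W
  R_fireclay brick = L/(kA) = 0.279/(1.08·21.8) = 0.01185 K/W
  R_mineral wool = L/(kA) = 0.0855/(0.0336·21.8) = 0.1167 K/W
  R_conv,out = 1/(hA) = 1/(9.28·21.8) = 0.004943 K/W
ΣR = 6.562×10^-4 + 0.01185 + 0.1167 + 0.004943 = 0.1341 K/W
Q = ΔT/ΣR = (1363 K − 312.3 K)/0.1341 = 7835 W
From the inner boundary to the fireclay brick/mineral wool interface, ΣR_partial = 0.01251 K/W.
T_interface = T_in − Q·ΣR_partial = 1363 K − (7835)(0.01251) = 1265 K

T = 1265 K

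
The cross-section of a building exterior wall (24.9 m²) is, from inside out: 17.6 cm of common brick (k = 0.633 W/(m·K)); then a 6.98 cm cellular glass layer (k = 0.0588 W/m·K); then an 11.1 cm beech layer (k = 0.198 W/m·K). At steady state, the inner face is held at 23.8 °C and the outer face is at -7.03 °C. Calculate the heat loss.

Q = 379 W

Treat each layer as a resistance in series:
  R_common brick = L/(kA) = 0.176/(0.633·24.9) = 0.01117 K/W
  R_cellular glass = L/(kA) = 0.0698/(0.0588·24.9) = 0.04767 K/W
  R_beech = L/(kA) = 0.111/(0.198·24.9) = 0.02251 K/W
ΣR = 0.01117 + 0.04767 + 0.02251 = 0.08135 K/W
Q = ΔT/ΣR = (23.8 °C − -7.03 °C)/0.08135 = 379 W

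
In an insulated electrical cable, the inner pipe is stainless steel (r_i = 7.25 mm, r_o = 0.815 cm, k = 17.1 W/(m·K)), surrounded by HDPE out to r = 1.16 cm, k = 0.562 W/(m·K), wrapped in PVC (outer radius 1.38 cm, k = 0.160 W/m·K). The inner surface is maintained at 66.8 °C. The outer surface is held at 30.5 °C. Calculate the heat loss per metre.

Resistance network (inner→outer):
  R'_stainless steel = ln(0.00815/0.00725)/(2πk) = 0.1170/(2π·17.1) = 0.001089 m·K/W
  R'_HDPE = ln(0.0116/0.00815)/(2πk) = 0.3530/(2π·0.562) = 0.09996 m·K/W
  R'_PVC = ln(0.0138/0.0116)/(2πk) = 0.1737/(2π·0.160) = 0.1727 m·K/W
ΣR = 0.001089 + 0.09996 + 0.1727 = 0.2737 m·K/W
Q' = ΔT/ΣR = (66.8 °C − 30.5 °C)/0.2737 = 133 W/m

Q' = 133 W/m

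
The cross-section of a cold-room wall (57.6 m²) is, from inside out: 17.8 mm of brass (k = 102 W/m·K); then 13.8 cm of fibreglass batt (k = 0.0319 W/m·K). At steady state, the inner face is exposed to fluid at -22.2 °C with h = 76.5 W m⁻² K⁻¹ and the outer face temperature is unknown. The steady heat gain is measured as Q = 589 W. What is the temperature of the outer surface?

Series resistances:
  R_conv,in = 1/(hA) = 1/(76.5·57.6) = 2.269×10^-4 K/W
  R_brass = L/(kA) = 0.0178/(102·57.6) = 3.030×10^-6 K/W
  R_fibreglass batt = L/(kA) = 0.138/(0.0319·57.6) = 0.07510 K/W
ΣR = 0.07533 K/W
ΔT = Q·ΣR = 589 × 0.07533 = 44.37 K
Heat flows inward, so T_out = T_in + ΔT = -22.2 + 44.37 = 22.2 °C

T_out = 22.2 °C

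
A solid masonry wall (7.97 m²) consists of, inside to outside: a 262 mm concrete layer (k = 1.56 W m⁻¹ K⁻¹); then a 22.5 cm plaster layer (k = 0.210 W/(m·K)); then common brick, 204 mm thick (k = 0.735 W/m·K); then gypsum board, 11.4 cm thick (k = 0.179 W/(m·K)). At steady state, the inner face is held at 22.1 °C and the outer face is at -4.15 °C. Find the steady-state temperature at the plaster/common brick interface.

Series thermal resistances, inner to outer:
  R_concrete = L/(kA) = 0.262/(1.56·7.97) = 0.02107 K/W
  R_plaster = L/(kA) = 0.225/(0.210·7.97) = 0.1344 K/W
  R_common brick = L/(kA) = 0.204/(0.735·7.97) = 0.03482 K/W
  R_gypsum board = L/(kA) = 0.114/(0.179·7.97) = 0.07991 K/W
ΣR = 0.02107 + 0.1344 + 0.03482 + 0.07991 = 0.2702 K/W
Q = ΔT/ΣR = (22.1 °C − -4.15 °C)/0.2702 = 97.15 W
From the inner boundary to the plaster/common brick interface, ΣR_partial = 0.1555 K/W.
T_interface = T_in − Q·ΣR_partial = 22.1 °C − (97.15)(0.1555) = 6.99 °C

T = 6.99 °C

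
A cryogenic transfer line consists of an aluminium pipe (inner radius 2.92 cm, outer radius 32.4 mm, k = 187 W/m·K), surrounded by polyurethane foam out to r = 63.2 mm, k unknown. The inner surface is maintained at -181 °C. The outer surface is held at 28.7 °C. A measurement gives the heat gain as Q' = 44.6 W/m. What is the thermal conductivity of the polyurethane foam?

ΣR = ΔT/Q' = |-181 − 28.7|/44.6 = 4.702 m·K/W
Known resistances:
  R'_aluminium = ln(0.0324/0.0292)/(2πk) = 0.1040/(2π·187) = 8.851×10^-5 m·K/W
R_polyurethane foam = ΣR − ΣR_known = 4.702 − 8.851×10^-5 = 4.702 m·K/W
ln(r₂/r₁)/(2πk) = 4.702 ⇒ k = 0.6681/(2π·4.702) = 0.0226 W/m·K

k = 0.0226 W/m·K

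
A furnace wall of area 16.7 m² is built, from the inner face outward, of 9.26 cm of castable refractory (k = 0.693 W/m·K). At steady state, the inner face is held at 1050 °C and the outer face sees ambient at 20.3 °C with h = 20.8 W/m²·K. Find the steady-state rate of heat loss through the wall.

Q = 94.6 kW

Series thermal resistances, inner to outer:
  R_castable refractory = L/(kA) = 0.0926/(0.693·16.7) = 0.008001 K/W
  R_conv,out = 1/(hA) = 1/(20.8·16.7) = 0.002879 K/W
ΣR = 0.008001 + 0.002879 = 0.01088 K/W
Q = ΔT/ΣR = (1050 °C − 20.3 °C)/0.01088 = 94600 W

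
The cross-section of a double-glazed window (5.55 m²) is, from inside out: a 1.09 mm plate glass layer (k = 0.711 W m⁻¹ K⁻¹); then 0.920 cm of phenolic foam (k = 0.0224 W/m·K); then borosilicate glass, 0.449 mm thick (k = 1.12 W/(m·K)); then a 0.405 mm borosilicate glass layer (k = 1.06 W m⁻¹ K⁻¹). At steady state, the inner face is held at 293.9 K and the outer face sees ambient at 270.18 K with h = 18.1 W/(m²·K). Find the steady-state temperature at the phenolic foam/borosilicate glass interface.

T = 273.02 K

Series thermal resistances, inner to outer:
  R_plate glass = L/(kA) = 0.00109/(0.711·5.55) = 2.762×10^-4 K/W
  R_phenolic foam = L/(kA) = 0.00920/(0.0224·5.55) = 0.07400 K/W
  R_borosilicate glass = L/(kA) = 4.49×10^-4/(1.12·5.55) = 7.223×10^-5 K/W
  R_borosilicate glass = L/(kA) = 4.05×10^-4/(1.06·5.55) = 6.884×10^-5 K/W
  R_conv,out = 1/(hA) = 1/(18.1·5.55) = 0.009955 K/W
ΣR = 2.762×10^-4 + 0.07400 + 7.223×10^-5 + 6.884×10^-5 + 0.009955 = 0.08437 K/W
Q = ΔT/ΣR = (293.9 K − 270.18 K)/0.08437 = 281.1 W
From the inner boundary to the phenolic foam/borosilicate glass interface, ΣR_partial = 0.07428 K/W.
T_interface = T_in − Q·ΣR_partial = 293.9 K − (281.1)(0.07428) = 273.02 K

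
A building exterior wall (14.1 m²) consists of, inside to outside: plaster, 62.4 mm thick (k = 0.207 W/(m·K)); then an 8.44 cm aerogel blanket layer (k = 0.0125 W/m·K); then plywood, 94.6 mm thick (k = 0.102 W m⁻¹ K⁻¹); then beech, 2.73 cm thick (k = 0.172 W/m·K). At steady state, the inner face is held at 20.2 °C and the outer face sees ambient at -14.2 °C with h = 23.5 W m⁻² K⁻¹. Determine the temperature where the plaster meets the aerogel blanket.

Series thermal resistances, inner to outer:
  R_plaster = L/(kA) = 0.0624/(0.207·14.1) = 0.02138 K/W
  R_aerogel blanket = L/(kA) = 0.0844/(0.0125·14.1) = 0.4789 K/W
  R_plywood = L/(kA) = 0.0946/(0.102·14.1) = 0.06578 K/W
  R_beech = L/(kA) = 0.0273/(0.172·14.1) = 0.01126 K/W
  R_conv,out = 1/(hA) = 1/(23.5·14.1) = 0.003018 K/W
ΣR = 0.02138 + 0.4789 + 0.06578 + 0.01126 + 0.003018 = 0.5803 K/W
Q = ΔT/ΣR = (20.2 °C − -14.2 °C)/0.5803 = 59.28 W
From the inner boundary to the plaster/aerogel blanket interface, ΣR_partial = 0.02138 K/W.
T_interface = T_in − Q·ΣR_partial = 20.2 °C − (59.28)(0.02138) = 18.9 °C

T = 18.9 °C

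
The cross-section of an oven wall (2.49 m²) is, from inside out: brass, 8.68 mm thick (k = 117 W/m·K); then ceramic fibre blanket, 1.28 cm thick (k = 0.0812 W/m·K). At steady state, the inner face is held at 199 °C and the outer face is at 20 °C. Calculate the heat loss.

Treat each layer as a resistance in series:
  R_brass = L/(kA) = 0.00868/(117·2.49) = 2.979×10^-5 K/W
  R_ceramic fibre blanket = L/(kA) = 0.0128/(0.0812·2.49) = 0.06331 K/W
ΣR = 2.979×10^-5 + 0.06331 = 0.06334 K/W
Q = ΔT/ΣR = (199 °C − 20 °C)/0.06334 = 2830 W

Q = 2.83 kW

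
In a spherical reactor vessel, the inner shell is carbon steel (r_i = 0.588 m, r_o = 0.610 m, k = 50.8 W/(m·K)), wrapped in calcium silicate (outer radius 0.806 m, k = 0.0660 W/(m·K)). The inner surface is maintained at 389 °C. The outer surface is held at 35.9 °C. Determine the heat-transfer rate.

Q = 734 W

Series thermal resistances, inner to outer:
  R_carbon steel = (1/0.588 − 1/0.610)/(4πk) = 0.06134/(4π·50.8) = 9.608×10^-5 K/W
  R_calcium silicate = (1/0.610 − 1/0.806)/(4πk) = 0.3986/(4π·0.0660) = 0.4807 K/W
ΣR = 9.608×10^-5 + 0.4807 = 0.4808 K/W
Q = ΔT/ΣR = (389 °C − 35.9 °C)/0.4808 = 734 W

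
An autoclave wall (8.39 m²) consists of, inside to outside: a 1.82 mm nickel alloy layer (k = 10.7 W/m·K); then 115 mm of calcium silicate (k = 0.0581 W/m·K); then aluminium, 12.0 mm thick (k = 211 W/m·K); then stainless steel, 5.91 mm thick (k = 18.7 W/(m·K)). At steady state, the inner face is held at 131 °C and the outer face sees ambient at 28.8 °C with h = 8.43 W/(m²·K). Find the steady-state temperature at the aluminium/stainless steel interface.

Treat each layer as a resistance in series:
  R_nickel alloy = L/(kA) = 0.00182/(10.7·8.39) = 2.027×10^-5 K/W
  R_calcium silicate = L/(kA) = 0.115/(0.0581·8.39) = 0.2359 K/W
  R_aluminium = L/(kA) = 0.0120/(211·8.39) = 6.779×10^-6 K/W
  R_stainless steel = L/(kA) = 0.00591/(18.7·8.39) = 3.767×10^-5 K/W
  R_conv,out = 1/(hA) = 1/(8.43·8.39) = 0.01414 K/W
ΣR = 2.027×10^-5 + 0.2359 + 6.779×10^-6 + 3.767×10^-5 + 0.01414 = 0.2501 K/W
Q = ΔT/ΣR = (131 °C − 28.8 °C)/0.2501 = 408.6 W
From the inner boundary to the aluminium/stainless steel interface, ΣR_partial = 0.2359 K/W.
T_interface = T_in − Q·ΣR_partial = 131 °C − (408.6)(0.2359) = 34.6 °C

T = 34.6 °C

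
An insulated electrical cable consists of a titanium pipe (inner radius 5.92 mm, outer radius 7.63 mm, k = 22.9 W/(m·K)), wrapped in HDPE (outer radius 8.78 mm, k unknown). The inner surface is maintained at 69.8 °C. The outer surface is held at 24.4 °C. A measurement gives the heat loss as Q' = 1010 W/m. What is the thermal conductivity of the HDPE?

k = 0.517 W/m·K

ΣR = ΔT/Q' = |69.8 − 24.4|/1010 = 0.04495 m·K/W
Known resistances:
  R'_titanium = ln(0.00763/0.00592)/(2πk) = 0.2538/(2π·22.9) = 0.001764 m·K/W
R_HDPE = ΣR − ΣR_known = 0.04495 − 0.001764 = 0.04319 m·K/W
ln(r₂/r₁)/(2πk) = 0.04319 ⇒ k = 0.1404/(2π·0.04319) = 0.517 W/m·K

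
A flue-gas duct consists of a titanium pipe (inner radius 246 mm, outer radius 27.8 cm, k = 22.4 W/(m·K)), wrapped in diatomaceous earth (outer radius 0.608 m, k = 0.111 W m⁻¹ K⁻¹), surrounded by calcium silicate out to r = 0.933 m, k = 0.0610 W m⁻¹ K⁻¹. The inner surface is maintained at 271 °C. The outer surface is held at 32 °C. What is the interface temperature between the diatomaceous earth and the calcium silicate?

T = 151 °C

Series thermal resistances, inner to outer:
  R'_titanium = ln(0.278/0.246)/(2πk) = 0.1223/(2π·22.4) = 8.689×10^-4 m·K/W
  R'_diatomaceous earth = ln(0.608/0.278)/(2πk) = 0.7826/(2π·0.111) = 1.122 m·K/W
  R'_calcium silicate = ln(0.933/0.608)/(2πk) = 0.4282/(2π·0.0610) = 1.117 m·K/W
ΣR = 8.689×10^-4 + 1.122 + 1.117 = 2.240 m·K/W
Q' = ΔT/ΣR = (271 °C − 32 °C)/2.240 = 106.7 W/m
From the inner boundary to the diatomaceous earth/calcium silicate interface, ΣR_partial = 1.123 m·K/W.
T_interface = T_in − Q'·ΣR_partial = 271 °C − (106.7)(1.123) = 151 °C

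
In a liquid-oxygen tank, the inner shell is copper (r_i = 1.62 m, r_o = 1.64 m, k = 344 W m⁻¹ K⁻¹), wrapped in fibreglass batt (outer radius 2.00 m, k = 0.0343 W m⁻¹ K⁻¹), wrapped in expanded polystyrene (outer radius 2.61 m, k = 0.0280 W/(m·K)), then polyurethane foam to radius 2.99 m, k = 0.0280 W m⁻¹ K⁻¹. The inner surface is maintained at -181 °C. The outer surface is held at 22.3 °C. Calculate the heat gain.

Series thermal resistances, inner to outer:
  R_copper = (1/1.62 − 1/1.64)/(4πk) = 0.007528/(4π·344) = 1.741×10^-6 K/W
  R_fibreglass batt = (1/1.64 − 1/2.00)/(4πk) = 0.1098/(4π·0.0343) = 0.2546 K/W
  R_expanded polystyrene = (1/2.00 − 1/2.61)/(4πk) = 0.1169/(4π·0.0280) = 0.3321 K/W
  R_polyurethane foam = (1/2.61 − 1/2.99)/(4πk) = 0.04869/(4π·0.0280) = 0.1384 K/W
ΣR = 1.741×10^-6 + 0.2546 + 0.3321 + 0.1384 = 0.7251 K/W
Q = ΔT/ΣR = (-181 °C − 22.3 °C)/0.7251 = -280 W
(Negative Q ⇒ heat flows inward; heat gain = 280 W.)

Q = 280 W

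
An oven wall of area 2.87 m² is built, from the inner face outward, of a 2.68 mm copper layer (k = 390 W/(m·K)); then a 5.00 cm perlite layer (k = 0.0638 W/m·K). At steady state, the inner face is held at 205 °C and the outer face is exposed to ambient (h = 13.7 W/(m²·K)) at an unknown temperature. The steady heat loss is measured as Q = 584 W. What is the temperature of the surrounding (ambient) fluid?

Sum the resistances:
  R_copper = L/(kA) = 0.00268/(390·2.87) = 2.394×10^-6 K/W
  R_perlite = L/(kA) = 0.0500/(0.0638·2.87) = 0.2731 K/W
  R_conv,out = 1/(hA) = 1/(13.7·2.87) = 0.02543 K/W
ΣR = 0.2985 K/W
ΔT = Q·ΣR = 584 × 0.2985 = 174.3 K
Heat flows outward, so T_out = T_in − ΔT = 205 − 174.3 = 30.7 °C

T_out = 30.7 °C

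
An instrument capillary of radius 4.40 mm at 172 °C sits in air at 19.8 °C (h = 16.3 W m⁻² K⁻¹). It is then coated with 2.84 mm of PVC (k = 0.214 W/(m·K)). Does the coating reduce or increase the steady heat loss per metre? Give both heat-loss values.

increases: 68.6 → 88.5 W/m

Critical radius for a cylinder: r_cr = k/h = 0.0131 m = 1.31 cm.
Outer radius after coating: r₂ = 0.00440 + 0.00284 = 0.00724 m.
Since r₁ < r_cr and r₂ ≤ r_cr, the coating moves toward the maximum at r_cr — heat loss rises.
Bare: R = 1/(2πr₁h) = 2.219 m·K/W; Q = 152.2/2.219 = 68.6 W/m.
Coated: R = R_cond + R_conv = 1.719 m·K/W; Q = 152.2/1.719 = 88.5 W/m.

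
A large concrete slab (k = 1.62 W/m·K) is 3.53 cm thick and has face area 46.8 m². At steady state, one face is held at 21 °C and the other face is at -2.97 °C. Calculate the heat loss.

Q = kA·ΔT/L = 1.62 × 46.8 × |21 °C − -2.97 °C| / 0.0353 = 51500 W

Q = 51.5 kW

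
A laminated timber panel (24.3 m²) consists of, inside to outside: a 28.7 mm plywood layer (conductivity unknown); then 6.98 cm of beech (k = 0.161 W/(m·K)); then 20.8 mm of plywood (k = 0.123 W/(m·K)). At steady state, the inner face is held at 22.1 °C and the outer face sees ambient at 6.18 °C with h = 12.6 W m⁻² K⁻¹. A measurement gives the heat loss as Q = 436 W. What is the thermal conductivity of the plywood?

ΣR = ΔT/Q = |22.1 − 6.18|/436 = 0.03651 K/W
Known resistances:
  R_beech = L/(kA) = 0.0698/(0.161·24.3) = 0.01784 K/W
  R_plywood = L/(kA) = 0.0208/(0.123·24.3) = 0.006959 K/W
  R_conv,out = 1/(hA) = 1/(12.6·24.3) = 0.003266 K/W
R_plywood = ΣR − ΣR_known = 0.03651 − 0.02806 = 0.008450 K/W
L/(kA) = 0.008450 ⇒ k = 0.0287/(0.008450·24.3) = 0.140 W/m·K

k = 0.140 W/m·K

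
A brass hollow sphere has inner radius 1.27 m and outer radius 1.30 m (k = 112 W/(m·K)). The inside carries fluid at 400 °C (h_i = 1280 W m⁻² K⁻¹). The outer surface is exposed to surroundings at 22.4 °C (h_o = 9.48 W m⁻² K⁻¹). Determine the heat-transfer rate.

Q = 75.2 kW

Treat each layer as a resistance in series:
  R_conv,in = 1/(4πr²h) = 1/(4π·1.27²·1280) = 3.855×10^-5 K/W
  R_brass = (1/1.27 − 1/1.30)/(4πk) = 0.01817/(4π·112) = 1.291×10^-5 K/W
  R_conv,out = 1/(4πr²h) = 1/(4π·1.30²·9.48) = 0.004967 K/W
ΣR = 3.855×10^-5 + 1.291×10^-5 + 0.004967 = 0.005018 K/W
Q = ΔT/ΣR = (400 °C − 22.4 °C)/0.005018 = 75200 W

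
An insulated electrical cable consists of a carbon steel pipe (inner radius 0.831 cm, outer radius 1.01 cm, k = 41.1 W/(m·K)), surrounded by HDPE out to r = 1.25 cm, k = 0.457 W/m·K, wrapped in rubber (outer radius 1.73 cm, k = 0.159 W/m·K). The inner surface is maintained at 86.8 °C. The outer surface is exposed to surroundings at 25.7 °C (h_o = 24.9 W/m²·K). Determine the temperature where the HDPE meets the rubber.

Resistance network (inner→outer):
  R'_carbon steel = ln(0.0101/0.00831)/(2πk) = 0.1951/(2π·41.1) = 7.554×10^-4 m·K/W
  R'_HDPE = ln(0.0125/0.0101)/(2πk) = 0.2132/(2π·0.457) = 0.07425 m·K/W
  R'_rubber = ln(0.0173/0.0125)/(2πk) = 0.3250/(2π·0.159) = 0.3253 m·K/W
  R'_conv,out = 1/(2πr h) = 1/(2π·0.0173·24.9) = 0.3695 m·K/W
ΣR = 7.554×10^-4 + 0.07425 + 0.3253 + 0.3695 = 0.7698 m·K/W
Q' = ΔT/ΣR = (86.8 °C − 25.7 °C)/0.7698 = 79.37 W/m
From the inner boundary to the HDPE/rubber interface, ΣR_partial = 0.07501 m·K/W.
T_interface = T_in − Q'·ΣR_partial = 86.8 °C − (79.37)(0.07501) = 80.8 °C

T = 80.8 °C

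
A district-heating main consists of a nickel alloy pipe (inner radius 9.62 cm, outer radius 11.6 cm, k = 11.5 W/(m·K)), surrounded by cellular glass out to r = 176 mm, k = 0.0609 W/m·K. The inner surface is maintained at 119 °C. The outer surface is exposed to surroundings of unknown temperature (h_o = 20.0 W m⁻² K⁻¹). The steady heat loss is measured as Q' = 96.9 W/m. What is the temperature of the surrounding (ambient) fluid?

T_out = 8.8 °C

Series resistances:
  R'_nickel alloy = ln(0.116/0.0962)/(2πk) = 0.1872/(2π·11.5) = 0.002590 m·K/W
  R'_cellular glass = ln(0.176/0.116)/(2πk) = 0.4169/(2π·0.0609) = 1.090 m·K/W
  R'_conv,out = 1/(2πr h) = 1/(2π·0.176·20.0) = 0.04521 m·K/W
ΣR = 1.137 m·K/W
ΔT = Q'·ΣR = 96.9 × 1.137 = 110.2 K
Heat flows outward, so T_out = T_in − ΔT = 119 − 110.2 = 8.8 °C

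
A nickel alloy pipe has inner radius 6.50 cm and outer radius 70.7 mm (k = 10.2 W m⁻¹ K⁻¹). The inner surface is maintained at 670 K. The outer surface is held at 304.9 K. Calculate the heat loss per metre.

Q' = 278 kW/m

Q' = 2πk·ΔT/ln(r₂/r₁) = 2π × 10.2 × 365.1 / ln(0.0707/0.0650) = 2.78×10^5 W/m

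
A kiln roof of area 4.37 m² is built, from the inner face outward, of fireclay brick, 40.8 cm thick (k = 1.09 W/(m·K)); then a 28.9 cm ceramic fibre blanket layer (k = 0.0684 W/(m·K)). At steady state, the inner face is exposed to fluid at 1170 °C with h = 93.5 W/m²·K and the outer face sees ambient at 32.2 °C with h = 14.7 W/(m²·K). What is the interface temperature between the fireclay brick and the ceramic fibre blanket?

Treat each layer as a resistance in series:
  R_conv,in = 1/(hA) = 1/(93.5·4.37) = 0.002447 K/W
  R_fireclay brick = L/(kA) = 0.408/(1.09·4.37) = 0.08565 K/W
  R_ceramic fibre blanket = L/(kA) = 0.289/(0.0684·4.37) = 0.9669 K/W
  R_conv,out = 1/(hA) = 1/(14.7·4.37) = 0.01557 K/W
ΣR = 0.002447 + 0.08565 + 0.9669 + 0.01557 = 1.071 K/W
Q = ΔT/ΣR = (1170 °C − 32.2 °C)/1.071 = 1062 W
From the inner boundary to the fireclay brick/ceramic fibre blanket interface, ΣR_partial = 0.08810 K/W.
T_interface = T_in − Q·ΣR_partial = 1170 °C − (1062)(0.08810) = 1076 °C

T = 1076 °C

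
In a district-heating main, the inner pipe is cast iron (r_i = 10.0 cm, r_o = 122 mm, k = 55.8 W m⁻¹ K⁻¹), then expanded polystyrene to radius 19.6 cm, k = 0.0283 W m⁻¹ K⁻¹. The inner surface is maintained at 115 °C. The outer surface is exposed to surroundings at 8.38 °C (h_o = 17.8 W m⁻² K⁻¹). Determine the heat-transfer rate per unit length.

Q' = 39.3 W/m

Resistance network (inner→outer):
  R'_cast iron = ln(0.122/0.100)/(2πk) = 0.1989/(2π·55.8) = 5.672×10^-4 m·K/W
  R'_expanded polystyrene = ln(0.196/0.122)/(2πk) = 0.4741/(2π·0.0283) = 2.666 m·K/W
  R'_conv,out = 1/(2πr h) = 1/(2π·0.196·17.8) = 0.04562 m·K/W
ΣR = 5.672×10^-4 + 2.666 + 0.04562 = 2.712 m·K/W
Q' = ΔT/ΣR = (115 °C − 8.38 °C)/2.712 = 39.3 W/m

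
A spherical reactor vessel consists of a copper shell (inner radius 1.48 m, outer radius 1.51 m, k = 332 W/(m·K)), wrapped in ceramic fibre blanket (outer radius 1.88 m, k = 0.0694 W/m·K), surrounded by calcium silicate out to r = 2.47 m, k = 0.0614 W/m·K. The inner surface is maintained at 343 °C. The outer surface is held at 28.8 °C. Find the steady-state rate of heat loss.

Q = 1000 W

Series thermal resistances, inner to outer:
  R_copper = (1/1.48 − 1/1.51)/(4πk) = 0.01342/(4π·332) = 3.218×10^-6 K/W
  R_ceramic fibre blanket = (1/1.51 − 1/1.88)/(4πk) = 0.1303/(4π·0.0694) = 0.1495 K/W
  R_calcium silicate = (1/1.88 − 1/2.47)/(4πk) = 0.1271/(4π·0.0614) = 0.1647 K/W
ΣR = 3.218×10^-6 + 0.1495 + 0.1647 = 0.3142 K/W
Q = ΔT/ΣR = (343 °C − 28.8 °C)/0.3142 = 1000 W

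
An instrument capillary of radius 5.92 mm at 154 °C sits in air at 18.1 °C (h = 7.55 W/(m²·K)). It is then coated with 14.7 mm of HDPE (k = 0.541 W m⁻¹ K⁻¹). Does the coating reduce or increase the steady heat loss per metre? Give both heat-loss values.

Critical radius for a cylinder: r_cr = k/h = 0.0717 m = 7.17 cm.
Outer radius after coating: r₂ = 0.00592 + 0.0147 = 0.02062 m.
Since r₁ < r_cr and r₂ ≤ r_cr, the coating moves toward the maximum at r_cr — heat loss rises.
Bare: R = 1/(2πr₁h) = 3.561 m·K/W; Q = 135.9/3.561 = 38.2 W/m.
Coated: R = R_cond + R_conv = 1.389 m·K/W; Q = 135.9/1.389 = 97.8 W/m.

increases: 38.2 → 97.8 W/m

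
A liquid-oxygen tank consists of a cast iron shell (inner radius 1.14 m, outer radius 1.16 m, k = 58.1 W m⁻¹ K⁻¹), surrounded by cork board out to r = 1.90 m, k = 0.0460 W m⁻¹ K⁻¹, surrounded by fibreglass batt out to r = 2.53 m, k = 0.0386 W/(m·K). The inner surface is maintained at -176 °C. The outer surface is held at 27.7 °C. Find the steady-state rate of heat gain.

Q = 239 W

Series thermal resistances, inner to outer:
  R_cast iron = (1/1.14 − 1/1.16)/(4πk) = 0.01512/(4π·58.1) = 2.071×10^-5 K/W
  R_cork board = (1/1.16 − 1/1.90)/(4πk) = 0.3358/(4π·0.0460) = 0.5808 K/W
  R_fibreglass batt = (1/1.90 − 1/2.53)/(4πk) = 0.1311/(4π·0.0386) = 0.2702 K/W
ΣR = 2.071×10^-5 + 0.5808 + 0.2702 = 0.8510 K/W
Q = ΔT/ΣR = (-176 °C − 27.7 °C)/0.8510 = -239 W
(Negative Q ⇒ heat flows inward; heat gain = 239 W.)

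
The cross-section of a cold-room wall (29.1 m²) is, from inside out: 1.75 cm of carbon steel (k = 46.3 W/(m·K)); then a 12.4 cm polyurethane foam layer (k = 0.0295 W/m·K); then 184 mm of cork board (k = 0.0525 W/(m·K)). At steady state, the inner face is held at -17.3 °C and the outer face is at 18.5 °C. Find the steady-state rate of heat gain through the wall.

Q = 135 W

Resistance network (inner→outer):
  R_carbon steel = L/(kA) = 0.0175/(46.3·29.1) = 1.299×10^-5 K/W
  R_polyurethane foam = L/(kA) = 0.124/(0.0295·29.1) = 0.1444 K/W
  R_cork board = L/(kA) = 0.184/(0.0525·29.1) = 0.1204 K/W
ΣR = 1.299×10^-5 + 0.1444 + 0.1204 = 0.2648 K/W
Q = ΔT/ΣR = (-17.3 °C − 18.5 °C)/0.2648 = -135 W
(Negative Q ⇒ heat flows inward; heat gain = 135 W.)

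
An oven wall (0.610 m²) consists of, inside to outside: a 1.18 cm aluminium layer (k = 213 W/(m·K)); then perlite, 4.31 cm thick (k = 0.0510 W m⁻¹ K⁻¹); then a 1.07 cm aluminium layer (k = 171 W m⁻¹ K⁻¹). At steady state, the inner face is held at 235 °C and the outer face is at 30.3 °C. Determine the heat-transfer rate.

Q = 148 W

Resistance network (inner→outer):
  R_aluminium = L/(kA) = 0.0118/(213·0.610) = 9.082×10^-5 K/W
  R_perlite = L/(kA) = 0.0431/(0.0510·0.610) = 1.385 K/W
  R_aluminium = L/(kA) = 0.0107/(171·0.610) = 1.026×10^-4 K/W
ΣR = 9.082×10^-5 + 1.385 + 1.026×10^-4 = 1.385 K/W
Q = ΔT/ΣR = (235 °C − 30.3 °C)/1.385 = 148 W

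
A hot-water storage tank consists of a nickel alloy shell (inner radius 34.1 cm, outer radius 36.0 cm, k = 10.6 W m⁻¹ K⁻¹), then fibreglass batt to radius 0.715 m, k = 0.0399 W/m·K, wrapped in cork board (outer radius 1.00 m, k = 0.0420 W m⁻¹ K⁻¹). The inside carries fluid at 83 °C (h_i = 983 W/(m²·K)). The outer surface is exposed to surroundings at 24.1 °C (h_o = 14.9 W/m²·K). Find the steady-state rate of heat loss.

Resistance network (inner→outer):
  R_conv,in = 1/(4πr²h) = 1/(4π·0.341²·983) = 6.962×10^-4 K/W
  R_nickel alloy = (1/0.341 − 1/0.360)/(4πk) = 0.1548/(4π·10.6) = 0.001162 K/W
  R_fibreglass batt = (1/0.360 − 1/0.715)/(4πk) = 1.379/(4π·0.0399) = 2.751 K/W
  R_cork board = (1/0.715 − 1/1.00)/(4πk) = 0.3986/(4π·0.0420) = 0.7552 K/W
  R_conv,out = 1/(4πr²h) = 1/(4π·1.00²·14.9) = 0.005341 K/W
ΣR = 6.962×10^-4 + 0.001162 + 2.751 + 0.7552 + 0.005341 = 3.513 K/W
Q = ΔT/ΣR = (83 °C − 24.1 °C)/3.513 = 16.8 W

Q = 16.8 W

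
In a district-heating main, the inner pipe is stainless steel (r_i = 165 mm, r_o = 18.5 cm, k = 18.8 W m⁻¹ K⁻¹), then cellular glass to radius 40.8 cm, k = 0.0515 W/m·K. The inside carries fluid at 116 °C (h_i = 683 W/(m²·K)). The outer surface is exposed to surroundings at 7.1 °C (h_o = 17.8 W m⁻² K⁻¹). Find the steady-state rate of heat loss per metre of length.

Series thermal resistances, inner to outer:
  R'_conv,in = 1/(2πr h) = 1/(2π·0.165·683) = 0.001412 m·K/W
  R'_stainless steel = ln(0.185/0.165)/(2πk) = 0.1144/(2π·18.8) = 9.686×10^-4 m·K/W
  R'_cellular glass = ln(0.408/0.185)/(2πk) = 0.7909/(2π·0.0515) = 2.444 m·K/W
  R'_conv,out = 1/(2πr h) = 1/(2π·0.408·17.8) = 0.02191 m·K/W
ΣR = 0.001412 + 9.686×10^-4 + 2.444 + 0.02191 = 2.468 m·K/W
Q' = ΔT/ΣR = (116 °C − 7.1 °C)/2.468 = 44.1 W/m

Q' = 44.1 W/m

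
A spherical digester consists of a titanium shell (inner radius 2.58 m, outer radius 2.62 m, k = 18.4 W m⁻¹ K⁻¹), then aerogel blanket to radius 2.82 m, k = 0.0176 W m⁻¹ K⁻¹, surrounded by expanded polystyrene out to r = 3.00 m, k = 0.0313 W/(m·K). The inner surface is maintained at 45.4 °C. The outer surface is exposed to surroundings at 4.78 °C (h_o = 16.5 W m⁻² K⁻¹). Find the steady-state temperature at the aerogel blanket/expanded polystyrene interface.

Resistance network (inner→outer):
  R_titanium = (1/2.58 − 1/2.62)/(4πk) = 0.005918/(4π·18.4) = 2.559×10^-5 K/W
  R_aerogel blanket = (1/2.62 − 1/2.82)/(4πk) = 0.02707/(4π·0.0176) = 0.1224 K/W
  R_expanded polystyrene = (1/2.82 − 1/3.00)/(4πk) = 0.02128/(4π·0.0313) = 0.05409 K/W
  R_conv,out = 1/(4πr²h) = 1/(4π·3.00²·16.5) = 5.359×10^-4 K/W
ΣR = 2.559×10^-5 + 0.1224 + 0.05409 + 5.359×10^-4 = 0.1771 K/W
Q = ΔT/ΣR = (45.4 °C − 4.78 °C)/0.1771 = 229.4 W
From the inner boundary to the aerogel blanket/expanded polystyrene interface, ΣR_partial = 0.1224 K/W.
T_interface = T_in − Q·ΣR_partial = 45.4 °C − (229.4)(0.1224) = 17.3 °C

T = 17.3 °C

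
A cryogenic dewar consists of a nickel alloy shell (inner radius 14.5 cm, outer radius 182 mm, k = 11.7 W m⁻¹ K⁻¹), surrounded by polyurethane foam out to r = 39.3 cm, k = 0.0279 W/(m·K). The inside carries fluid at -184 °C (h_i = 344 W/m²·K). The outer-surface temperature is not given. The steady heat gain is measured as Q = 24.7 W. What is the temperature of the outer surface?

Sum the resistances:
  R_conv,in = 1/(4πr²h) = 1/(4π·0.145²·344) = 0.01100 K/W
  R_nickel alloy = (1/0.145 − 1/0.182)/(4πk) = 1.402/(4π·11.7) = 0.009536 K/W
  R_polyurethane foam = (1/0.182 − 1/0.393)/(4πk) = 2.950/(4π·0.0279) = 8.414 K/W
ΣR = 8.435 K/W
ΔT = Q·ΣR = 24.7 × 8.435 = 208.3 K
Heat flows inward, so T_out = T_in + ΔT = -184 + 208.3 = 24.3 °C

T_out = 24.3 °C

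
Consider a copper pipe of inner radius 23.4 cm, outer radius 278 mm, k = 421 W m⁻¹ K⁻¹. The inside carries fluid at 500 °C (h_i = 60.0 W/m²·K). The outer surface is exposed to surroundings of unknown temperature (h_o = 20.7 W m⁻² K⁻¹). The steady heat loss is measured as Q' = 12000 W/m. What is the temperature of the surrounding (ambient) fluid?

Sum the resistances:
  R'_conv,in = 1/(2πr h) = 1/(2π·0.234·60.0) = 0.01134 m·K/W
  R'_copper = ln(0.278/0.234)/(2πk) = 0.1723/(2π·421) = 6.514×10^-5 m·K/W
  R'_conv,out = 1/(2πr h) = 1/(2π·0.278·20.7) = 0.02766 m·K/W
ΣR = 0.03906 m·K/W
ΔT = Q'·ΣR = 12000 × 0.03906 = 468.7 K
Heat flows outward, so T_out = T_in − ΔT = 500 − 468.7 = 31.3 °C

T_out = 31.3 °C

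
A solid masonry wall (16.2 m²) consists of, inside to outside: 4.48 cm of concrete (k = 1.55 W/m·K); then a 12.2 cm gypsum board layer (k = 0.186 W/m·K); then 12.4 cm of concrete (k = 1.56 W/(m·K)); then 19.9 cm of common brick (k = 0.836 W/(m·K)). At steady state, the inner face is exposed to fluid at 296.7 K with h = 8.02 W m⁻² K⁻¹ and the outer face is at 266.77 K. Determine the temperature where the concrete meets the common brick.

T = 273.09 K

Resistance network (inner→outer):
  R_conv,in = 1/(hA) = 1/(8.02·16.2) = 0.007697 K/W
  R_concrete = L/(kA) = 0.0448/(1.55·16.2) = 0.001784 K/W
  R_gypsum board = L/(kA) = 0.122/(0.186·16.2) = 0.04049 K/W
  R_concrete = L/(kA) = 0.124/(1.56·16.2) = 0.004907 K/W
  R_common brick = L/(kA) = 0.199/(0.836·16.2) = 0.01469 K/W
ΣR = 0.007697 + 0.001784 + 0.04049 + 0.004907 + 0.01469 = 0.06957 K/W
Q = ΔT/ΣR = (296.7 K − 266.77 K)/0.06957 = 430.2 W
From the inner boundary to the concrete/common brick interface, ΣR_partial = 0.05488 K/W.
T_interface = T_in − Q·ΣR_partial = 296.7 K − (430.2)(0.05488) = 273.09 K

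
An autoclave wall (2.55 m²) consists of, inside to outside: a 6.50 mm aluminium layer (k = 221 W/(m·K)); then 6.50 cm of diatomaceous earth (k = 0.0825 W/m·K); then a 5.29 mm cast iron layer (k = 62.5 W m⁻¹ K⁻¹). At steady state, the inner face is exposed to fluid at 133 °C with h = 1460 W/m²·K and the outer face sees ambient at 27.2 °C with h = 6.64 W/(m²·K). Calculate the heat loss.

Q = 287 W

Treat each layer as a resistance in series:
  R_conv,in = 1/(hA) = 1/(1460·2.55) = 2.686×10^-4 K/W
  R_aluminium = L/(kA) = 0.00650/(221·2.55) = 1.153×10^-5 K/W
  R_diatomaceous earth = L/(kA) = 0.0650/(0.0825·2.55) = 0.3090 K/W
  R_cast iron = L/(kA) = 0.00529/(62.5·2.55) = 3.319×10^-5 K/W
  R_conv,out = 1/(hA) = 1/(6.64·2.55) = 0.05906 K/W
ΣR = 2.686×10^-4 + 1.153×10^-5 + 0.3090 + 3.319×10^-5 + 0.05906 = 0.3684 K/W
Q = ΔT/ΣR = (133 °C − 27.2 °C)/0.3684 = 287 W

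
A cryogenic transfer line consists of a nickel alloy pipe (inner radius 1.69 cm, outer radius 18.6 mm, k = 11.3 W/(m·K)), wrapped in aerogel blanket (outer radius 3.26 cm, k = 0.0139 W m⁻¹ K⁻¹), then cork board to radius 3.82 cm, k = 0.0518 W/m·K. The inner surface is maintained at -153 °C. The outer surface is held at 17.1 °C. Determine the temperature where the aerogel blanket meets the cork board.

Series thermal resistances, inner to outer:
  R'_nickel alloy = ln(0.0186/0.0169)/(2πk) = 0.09585/(2π·11.3) = 0.001350 m·K/W
  R'_aerogel blanket = ln(0.0326/0.0186)/(2πk) = 0.5612/(2π·0.0139) = 6.425 m·K/W
  R'_cork board = ln(0.0382/0.0326)/(2πk) = 0.1585/(2π·0.0518) = 0.4871 m·K/W
ΣR = 0.001350 + 6.425 + 0.4871 = 6.913 m·K/W
Q' = ΔT/ΣR = (-153 °C − 17.1 °C)/6.913 = -24.61 W/m
From the inner boundary to the aerogel blanket/cork board interface, ΣR_partial = 6.426 m·K/W.
T_interface = T_in − Q'·ΣR_partial = -153 °C − (-24.61)(6.426) = 5.1 °C

T = 5.1 °C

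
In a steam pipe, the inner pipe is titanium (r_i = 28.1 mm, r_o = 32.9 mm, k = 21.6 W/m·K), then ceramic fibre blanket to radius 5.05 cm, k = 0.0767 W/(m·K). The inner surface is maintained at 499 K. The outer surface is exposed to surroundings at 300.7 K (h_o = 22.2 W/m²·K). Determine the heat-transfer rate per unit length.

Treat each layer as a resistance in series:
  R'_titanium = ln(0.0329/0.0281)/(2πk) = 0.1577/(2π·21.6) = 0.001162 m·K/W
  R'_ceramic fibre blanket = ln(0.0505/0.0329)/(2πk) = 0.4285/(2π·0.0767) = 0.8892 m·K/W
  R'_conv,out = 1/(2πr h) = 1/(2π·0.0505·22.2) = 0.1420 m·K/W
ΣR = 0.001162 + 0.8892 + 0.1420 = 1.032 m·K/W
Q' = ΔT/ΣR = (499 K − 300.7 K)/1.032 = 192 W/m

Q' = 192 W/m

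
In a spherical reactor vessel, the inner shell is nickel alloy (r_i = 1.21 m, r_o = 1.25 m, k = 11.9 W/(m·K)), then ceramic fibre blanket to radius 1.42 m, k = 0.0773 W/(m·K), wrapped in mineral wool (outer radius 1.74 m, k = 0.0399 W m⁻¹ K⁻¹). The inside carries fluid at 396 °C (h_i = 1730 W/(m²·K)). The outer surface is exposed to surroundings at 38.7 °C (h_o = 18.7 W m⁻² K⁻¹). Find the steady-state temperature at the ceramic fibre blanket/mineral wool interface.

T = 298 °C

Resistance network (inner→outer):
  R_conv,in = 1/(4πr²h) = 1/(4π·1.21²·1730) = 3.142×10^-5 K/W
  R_nickel alloy = (1/1.21 − 1/1.25)/(4πk) = 0.02645/(4π·11.9) = 1.769×10^-4 K/W
  R_ceramic fibre blanket = (1/1.25 − 1/1.42)/(4πk) = 0.09577/(4π·0.0773) = 0.09860 K/W
  R_mineral wool = (1/1.42 − 1/1.74)/(4πk) = 0.1295/(4π·0.0399) = 0.2583 K/W
  R_conv,out = 1/(4πr²h) = 1/(4π·1.74²·18.7) = 0.001406 K/W
ΣR = 3.142×10^-5 + 1.769×10^-4 + 0.09860 + 0.2583 + 0.001406 = 0.3585 K/W
Q = ΔT/ΣR = (396 °C − 38.7 °C)/0.3585 = 996.7 W
From the inner boundary to the ceramic fibre blanket/mineral wool interface, ΣR_partial = 0.09881 K/W.
T_interface = T_in − Q·ΣR_partial = 396 °C − (996.7)(0.09881) = 298 °C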